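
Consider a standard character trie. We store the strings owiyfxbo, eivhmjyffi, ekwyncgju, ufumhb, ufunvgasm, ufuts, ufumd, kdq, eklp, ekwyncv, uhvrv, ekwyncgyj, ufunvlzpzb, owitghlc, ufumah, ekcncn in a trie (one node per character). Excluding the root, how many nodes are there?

69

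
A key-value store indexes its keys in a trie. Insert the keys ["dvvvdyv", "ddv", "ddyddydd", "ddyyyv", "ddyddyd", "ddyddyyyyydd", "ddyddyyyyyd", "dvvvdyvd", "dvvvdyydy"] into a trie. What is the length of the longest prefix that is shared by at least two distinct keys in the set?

11

Look for the deepest trie node that still has at least two words in its subtree.
"ddyddyyyyyd" and "ddyddyyyyydd" agree on "ddyddyyyyyd" (11 characters) before diverging; nothing deeper is shared.
Longest shared-prefix length: 11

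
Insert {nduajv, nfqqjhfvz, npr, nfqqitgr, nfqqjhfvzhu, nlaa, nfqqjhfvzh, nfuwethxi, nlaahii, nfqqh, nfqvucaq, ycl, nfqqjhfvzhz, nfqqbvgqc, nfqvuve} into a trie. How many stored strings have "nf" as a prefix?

10

Filter for entries beginning with "nf":
Words under "nf": nfqqbvgqc, nfqqh, nfqqitgr, nfqqjhfvz, nfqqjhfvzh, nfqqjhfvzhu, nfqqjhfvzhz, nfqvucaq, nfqvuve, nfuwethxi
Count: 10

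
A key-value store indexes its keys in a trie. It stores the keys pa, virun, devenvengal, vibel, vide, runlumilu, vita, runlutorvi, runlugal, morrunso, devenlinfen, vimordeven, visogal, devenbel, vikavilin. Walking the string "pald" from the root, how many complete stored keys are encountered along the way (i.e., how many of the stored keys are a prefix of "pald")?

1

Walk "pald" from the root; an end-of-word marker is hit whenever a stored word is a prefix of "pald".
Prefixes of the query that are stored words: "pa"
Count: 1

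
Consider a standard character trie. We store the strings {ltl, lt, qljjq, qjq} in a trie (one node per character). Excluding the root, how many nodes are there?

10

Count nodes per top-level branch (shared prefixes stored once):
  'l'-branch (lt, ltl): 3 nodes
  'q'-branch (qjq, qljjq): 7 nodes
Sum: 10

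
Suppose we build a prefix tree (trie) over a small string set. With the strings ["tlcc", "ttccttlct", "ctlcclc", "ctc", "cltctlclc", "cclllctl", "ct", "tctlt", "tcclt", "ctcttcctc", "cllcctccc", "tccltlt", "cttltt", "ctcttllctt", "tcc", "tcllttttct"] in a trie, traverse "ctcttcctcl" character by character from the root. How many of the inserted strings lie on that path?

Check each prefix of "ctcttcctcl" against the stored set — each match is an end-marker on the path.
Prefixes of the query that are stored words: "ct", "ctc", "ctcttcctc"
Count: 3

3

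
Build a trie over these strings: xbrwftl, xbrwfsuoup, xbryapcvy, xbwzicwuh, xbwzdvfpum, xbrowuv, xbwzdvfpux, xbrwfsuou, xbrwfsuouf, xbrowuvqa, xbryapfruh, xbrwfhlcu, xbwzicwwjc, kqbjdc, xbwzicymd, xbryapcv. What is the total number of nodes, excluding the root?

59

Insert word by word; a character creates a node only if that edge doesn't already exist:
  "xbrwftl" → 7 new (x, b, r, w, f, t, l)
  "xbrwfsuoup" → prefix "xbrwf" already present; 5 new (s, u, o, u, p)
  "xbryapcvy" → prefix "xbr" already present; 6 new (y, a, p, c, v, y)
  "xbwzicwuh" → prefix "xb" already present; 7 new (w, z, i, c, w, u, h)
  "xbwzdvfpum" → prefix "xbwz" already present; 6 new (d, v, f, p, u, m)
  "xbrowuv" → prefix "xbr" already present; 4 new (o, w, u, v)
  "xbwzdvfpux" → prefix "xbwzdvfpu" already present; 1 new (x)
  "xbrwfsuou" → prefix "xbrwfsuou" already present; 0 new (none)
  "xbrwfsuouf" → prefix "xbrwfsuou" already present; 1 new (f)
  "xbrowuvqa" → prefix "xbrowuv" already present; 2 new (q, a)
  "xbryapfruh" → prefix "xbryap" already present; 4 new (f, r, u, h)
  "xbrwfhlcu" → prefix "xbrwf" already present; 4 new (h, l, c, u)
  "xbwzicwwjc" → prefix "xbwzicw" already present; 3 new (w, j, c)
  "kqbjdc" → 6 new (k, q, b, j, d, c)
  "xbwzicymd" → prefix "xbwzic" already present; 3 new (y, m, d)
  "xbryapcv" → prefix "xbryapcv" already present; 0 new (none)
Total nodes = 7 + 5 + 6 + 7 + 6 + 4 + 1 + 0 + 1 + 2 + 4 + 4 + 3 + 6 + 3 + 0 = 59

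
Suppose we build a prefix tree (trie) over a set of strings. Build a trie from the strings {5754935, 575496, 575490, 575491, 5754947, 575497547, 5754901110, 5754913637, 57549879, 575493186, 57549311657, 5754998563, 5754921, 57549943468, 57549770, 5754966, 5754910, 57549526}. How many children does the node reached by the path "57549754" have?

Walk "57549754" from the root, arriving at one node.
Characters that immediately follow "57549754" among the stored strings: {7}.
That node has 1 child edge.

1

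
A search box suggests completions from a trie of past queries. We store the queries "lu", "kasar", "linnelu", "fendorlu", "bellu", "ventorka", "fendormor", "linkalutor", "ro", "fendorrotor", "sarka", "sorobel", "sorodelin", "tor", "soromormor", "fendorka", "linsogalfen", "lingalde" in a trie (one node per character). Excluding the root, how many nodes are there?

Trace insertions, counting only characters that open a new branch:
  "lu" → 2 new (l, u)
  "kasar" → 5 new (k, a, s, a, r)
  "linnelu" → prefix "l" already present; 6 new (i, n, n, e, l, u)
  "fendorlu" → 8 new (f, e, n, d, o, r, l, u)
  "bellu" → 5 new (b, e, l, l, u)
  "ventorka" → 8 new (v, e, n, t, o, r, k, a)
  "fendormor" → prefix "fendor" already present; 3 new (m, o, r)
  "linkalutor" → prefix "lin" already present; 7 new (k, a, l, u, t, o, r)
  "ro" → 2 new (r, o)
  "fendorrotor" → prefix "fendor" already present; 5 new (r, o, t, o, r)
  "sarka" → 5 new (s, a, r, k, a)
  "sorobel" → prefix "s" already present; 6 new (o, r, o, b, e, l)
  "sorodelin" → prefix "soro" already present; 5 new (d, e, l, i, n)
  "tor" → 3 new (t, o, r)
  "soromormor" → prefix "soro" already present; 6 new (m, o, r, m, o, r)
  "fendorka" → prefix "fendor" already present; 2 new (k, a)
  "linsogalfen" → prefix "lin" already present; 8 new (s, o, g, a, l, f, e, n)
  "lingalde" → prefix "lin" already present; 5 new (g, a, l, d, e)
Total nodes = 2 + 5 + 6 + 8 + 5 + 8 + 3 + 7 + 2 + 5 + 5 + 6 + 5 + 3 + 6 + 2 + 8 + 5 = 91

91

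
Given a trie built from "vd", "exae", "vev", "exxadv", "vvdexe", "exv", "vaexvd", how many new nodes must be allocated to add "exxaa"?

"exxa" is already a path in the trie; the remaining "a" must be added.
Each of the 1 remaining characters creates one node.

1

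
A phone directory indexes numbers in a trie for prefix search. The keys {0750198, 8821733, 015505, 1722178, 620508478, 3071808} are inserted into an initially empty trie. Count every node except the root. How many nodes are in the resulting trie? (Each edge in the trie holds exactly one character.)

42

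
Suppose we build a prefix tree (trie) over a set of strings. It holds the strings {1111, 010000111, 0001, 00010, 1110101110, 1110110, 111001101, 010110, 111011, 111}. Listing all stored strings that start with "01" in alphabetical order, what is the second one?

Filter for "01…" and sort: "010000111", "010110"
The 2nd is 010110.

010110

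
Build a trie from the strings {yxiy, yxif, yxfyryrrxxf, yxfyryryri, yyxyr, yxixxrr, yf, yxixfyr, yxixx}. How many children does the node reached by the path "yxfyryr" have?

Walk "yxfyryr" from the root, arriving at one node.
Distinct next characters after "yxfyryr": r, y.
That node has 2 child edges.

2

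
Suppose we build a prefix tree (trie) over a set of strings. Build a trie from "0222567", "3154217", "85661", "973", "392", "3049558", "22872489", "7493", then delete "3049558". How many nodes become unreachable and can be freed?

6

After clearing the end-marker at "3049558", prune upward until reaching a node still needed by another word.
The suffix "049558" (6 nodes) is used only by "3049558"; the node for "3" still has the child "1", so pruning stops there.
Nodes removed: 6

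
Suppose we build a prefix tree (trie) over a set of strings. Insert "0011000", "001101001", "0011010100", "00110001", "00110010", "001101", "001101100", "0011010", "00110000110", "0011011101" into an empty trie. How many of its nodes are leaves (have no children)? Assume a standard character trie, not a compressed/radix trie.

Leaves are exactly the stored words that no other stored word extends.
Those words: "00110000110", "00110001", "00110010", "001101001", "0011010100", "001101100", "0011011101"
Leaf count: 7

7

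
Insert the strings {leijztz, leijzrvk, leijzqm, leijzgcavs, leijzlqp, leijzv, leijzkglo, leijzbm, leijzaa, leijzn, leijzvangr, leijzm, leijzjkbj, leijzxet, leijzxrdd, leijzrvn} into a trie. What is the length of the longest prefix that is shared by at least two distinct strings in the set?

Look for the deepest trie node that still has at least two words in its subtree.
"leijzrvk" and "leijzrvn" agree on "leijzrv" (7 characters) before diverging; nothing deeper is shared.
Longest shared-prefix length: 7

7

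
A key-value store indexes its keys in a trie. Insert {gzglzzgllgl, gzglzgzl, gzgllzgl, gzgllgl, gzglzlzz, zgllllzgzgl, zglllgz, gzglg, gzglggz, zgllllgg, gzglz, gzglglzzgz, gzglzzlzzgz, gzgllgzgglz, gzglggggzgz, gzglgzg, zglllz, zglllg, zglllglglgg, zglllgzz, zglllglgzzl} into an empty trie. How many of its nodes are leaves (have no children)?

Leaves are exactly the stored words that no other stored word extends.
Those words: "gzglggggzgz", "gzglggz", "gzglglzzgz", "gzglgzg", "gzgllgl", "gzgllgzgglz", "gzgllzgl", "gzglzgzl", "gzglzlzz", "gzglzzgllgl", "gzglzzlzzgz", "zglllglglgg", "zglllglgzzl", "zglllgzz", "zgllllgg", "zgllllzgzgl", "zglllz"
Leaf count: 17

17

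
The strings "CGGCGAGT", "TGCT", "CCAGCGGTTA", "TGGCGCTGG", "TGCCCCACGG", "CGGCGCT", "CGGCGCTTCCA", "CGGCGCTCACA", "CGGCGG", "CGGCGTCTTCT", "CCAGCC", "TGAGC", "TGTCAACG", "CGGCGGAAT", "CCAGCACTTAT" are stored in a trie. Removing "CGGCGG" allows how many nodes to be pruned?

0

After clearing the end-marker at "CGGCGG", prune upward until reaching a node still needed by another word.
Every node on "CGGCGG" is still needed (e.g. by "CGGCGGAAT"), so nothing is freed.
Nodes removed: 0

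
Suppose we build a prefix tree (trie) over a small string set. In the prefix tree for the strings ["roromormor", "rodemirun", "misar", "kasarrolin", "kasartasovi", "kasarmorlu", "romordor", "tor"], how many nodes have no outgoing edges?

Leaves are exactly the stored words that no other stored word extends.
Those words: "kasarmorlu", "kasarrolin", "kasartasovi", "misar", "rodemirun", "romordor", "roromormor", "tor"
Leaf count: 8

8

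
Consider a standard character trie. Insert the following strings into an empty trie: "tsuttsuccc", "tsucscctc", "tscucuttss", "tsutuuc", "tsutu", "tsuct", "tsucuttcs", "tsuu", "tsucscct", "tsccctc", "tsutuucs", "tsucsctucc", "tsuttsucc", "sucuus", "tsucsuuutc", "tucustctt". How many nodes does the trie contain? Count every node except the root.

Count nodes per top-level branch (shared prefixes stored once):
  's'-branch (sucuus): 6 nodes
  't'-branch (tsccctc, tscucuttss, tsucscct, tsucscctc, tsucsctucc, tsucsuuutc, tsuct, tsucuttcs, tsuttsucc, tsuttsuccc, tsutu, tsutuuc, tsutuucs, tsuu, tucustctt): 56 nodes
Sum: 62

62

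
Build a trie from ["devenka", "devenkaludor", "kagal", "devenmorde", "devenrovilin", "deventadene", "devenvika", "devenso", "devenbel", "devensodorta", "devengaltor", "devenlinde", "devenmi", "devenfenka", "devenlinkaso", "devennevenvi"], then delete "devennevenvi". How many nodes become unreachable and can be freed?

After clearing the end-marker at "devennevenvi", prune upward until reaching a node still needed by another word.
The suffix "nevenvi" (7 nodes) is used only by "devennevenvi"; the node for "deven" still has the child "k", so pruning stops there.
Nodes removed: 7

7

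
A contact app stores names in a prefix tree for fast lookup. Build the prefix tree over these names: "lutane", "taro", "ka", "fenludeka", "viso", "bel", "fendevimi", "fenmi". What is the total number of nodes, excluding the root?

36

Count nodes per top-level branch (shared prefixes stored once):
  'b'-branch (bel): 3 nodes
  'f'-branch (fendevimi, fenludeka, fenmi): 17 nodes
  'k'-branch (ka): 2 nodes
  'l'-branch (lutane): 6 nodes
  't'-branch (taro): 4 nodes
  'v'-branch (viso): 4 nodes
Sum: 36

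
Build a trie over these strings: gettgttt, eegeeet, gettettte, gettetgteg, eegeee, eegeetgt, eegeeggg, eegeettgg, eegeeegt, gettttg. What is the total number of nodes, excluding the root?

38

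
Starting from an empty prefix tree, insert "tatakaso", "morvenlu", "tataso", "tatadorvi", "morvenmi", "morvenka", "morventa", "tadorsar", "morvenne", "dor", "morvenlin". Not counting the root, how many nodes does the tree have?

42

Count nodes per top-level branch (shared prefixes stored once):
  'd'-branch (dor): 3 nodes
  'm'-branch (morvenka, morvenlin, morvenlu, morvenmi, morvenne, morventa): 18 nodes
  't'-branch (tadorsar, tatadorvi, tatakaso, tataso): 21 nodes
Sum: 42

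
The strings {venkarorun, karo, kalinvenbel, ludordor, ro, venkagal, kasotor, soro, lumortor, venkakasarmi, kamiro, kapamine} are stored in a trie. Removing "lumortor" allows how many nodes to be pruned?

6

A node on "lumortor"'s path can go only if nothing else ends at it or branches off below it.
The suffix "mortor" (6 nodes) is used only by "lumortor"; the node for "lu" still has the child "d", so pruning stops there.
Nodes removed: 6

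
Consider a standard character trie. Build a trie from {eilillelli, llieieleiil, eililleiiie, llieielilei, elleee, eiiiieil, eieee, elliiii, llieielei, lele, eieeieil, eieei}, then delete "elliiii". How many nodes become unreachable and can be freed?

4

A node on "elliiii"'s path can go only if nothing else ends at it or branches off below it.
The suffix "iiii" (4 nodes) is used only by "elliiii"; the node for "ell" still has the child "e", so pruning stops there.
Nodes removed: 4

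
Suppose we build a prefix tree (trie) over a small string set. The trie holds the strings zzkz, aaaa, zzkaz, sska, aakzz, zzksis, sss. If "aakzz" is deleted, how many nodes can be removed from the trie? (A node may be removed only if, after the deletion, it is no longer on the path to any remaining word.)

After clearing the end-marker at "aakzz", prune upward until reaching a node still needed by another word.
The suffix "kzz" (3 nodes) is used only by "aakzz"; the node for "aa" still has the child "a", so pruning stops there.
Nodes removed: 3

3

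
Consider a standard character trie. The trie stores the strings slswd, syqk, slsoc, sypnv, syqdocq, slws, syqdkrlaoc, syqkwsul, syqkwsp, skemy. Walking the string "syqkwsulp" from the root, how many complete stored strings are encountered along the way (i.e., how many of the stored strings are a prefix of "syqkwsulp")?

Walk "syqkwsulp" from the root; an end-of-word marker is hit whenever a stored word is a prefix of "syqkwsulp".
Prefixes of the query that are stored words: "syqk", "syqkwsul"
Count: 2

2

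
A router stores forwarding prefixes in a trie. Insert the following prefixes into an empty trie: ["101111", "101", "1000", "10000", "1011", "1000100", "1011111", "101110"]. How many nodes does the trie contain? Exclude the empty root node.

14

Insert word by word; a character creates a node only if that edge doesn't already exist:
  "101111" → 6 new (1, 0, 1, 1, 1, 1)
  "101" → prefix "101" already present; 0 new (none)
  "1000" → prefix "10" already present; 2 new (0, 0)
  "10000" → prefix "1000" already present; 1 new (0)
  "1011" → prefix "1011" already present; 0 new (none)
  "1000100" → prefix "1000" already present; 3 new (1, 0, 0)
  "1011111" → prefix "101111" already present; 1 new (1)
  "101110" → prefix "10111" already present; 1 new (0)
Total nodes = 6 + 0 + 2 + 1 + 0 + 3 + 1 + 1 = 14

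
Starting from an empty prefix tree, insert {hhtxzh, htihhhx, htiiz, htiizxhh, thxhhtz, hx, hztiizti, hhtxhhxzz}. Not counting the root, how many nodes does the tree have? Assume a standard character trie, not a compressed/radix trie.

Trace insertions, counting only characters that open a new branch:
  "hhtxzh" → 6 new (h, h, t, x, z, h)
  "htihhhx" → prefix "h" already present; 6 new (t, i, h, h, h, x)
  "htiiz" → prefix "hti" already present; 2 new (i, z)
  "htiizxhh" → prefix "htiiz" already present; 3 new (x, h, h)
  "thxhhtz" → 7 new (t, h, x, h, h, t, z)
  "hx" → prefix "h" already present; 1 new (x)
  "hztiizti" → prefix "h" already present; 7 new (z, t, i, i, z, t, i)
  "hhtxhhxzz" → prefix "hhtx" already present; 5 new (h, h, x, z, z)
Total nodes = 6 + 6 + 2 + 3 + 7 + 1 + 7 + 5 = 37

37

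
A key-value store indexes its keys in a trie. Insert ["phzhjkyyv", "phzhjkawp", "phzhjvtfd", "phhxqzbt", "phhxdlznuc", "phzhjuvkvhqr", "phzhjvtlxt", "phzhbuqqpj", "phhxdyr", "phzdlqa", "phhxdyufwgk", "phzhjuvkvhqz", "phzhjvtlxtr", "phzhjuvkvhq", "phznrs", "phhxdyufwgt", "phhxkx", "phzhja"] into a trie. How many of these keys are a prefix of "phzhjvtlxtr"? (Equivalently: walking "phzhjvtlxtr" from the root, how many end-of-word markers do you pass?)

2

Traverse "phzhjvtlxtr" character by character; count nodes along the way that are marked as word ends.
Prefixes of the query that are stored words: "phzhjvtlxt", "phzhjvtlxtr"
Count: 2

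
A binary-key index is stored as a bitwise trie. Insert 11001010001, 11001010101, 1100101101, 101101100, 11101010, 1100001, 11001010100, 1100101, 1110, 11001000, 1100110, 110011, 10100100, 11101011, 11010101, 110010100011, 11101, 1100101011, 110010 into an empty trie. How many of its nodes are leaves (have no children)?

13

A leaf is a node with no children — equivalently, the end of a word that is not a proper prefix of any other stored word.
Those words: "10100100", "101101100", "1100001", "11001000", "110010100011", "11001010100", "11001010101", "1100101011", "1100101101", "1100110", "11010101", "11101010", "11101011"
Leaf count: 13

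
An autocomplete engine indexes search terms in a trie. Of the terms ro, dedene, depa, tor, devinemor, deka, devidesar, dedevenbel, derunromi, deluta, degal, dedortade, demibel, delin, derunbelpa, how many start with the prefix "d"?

Traverse to the node for "d", then collect every word in that subtree.
Words under "d": dedene, dedevenbel, dedortade, degal, deka, delin, deluta, demibel, depa, derunbelpa, derunromi, devidesar, devinemor
Count: 13

13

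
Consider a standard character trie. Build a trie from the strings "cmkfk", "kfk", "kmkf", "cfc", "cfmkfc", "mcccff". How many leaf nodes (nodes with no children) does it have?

6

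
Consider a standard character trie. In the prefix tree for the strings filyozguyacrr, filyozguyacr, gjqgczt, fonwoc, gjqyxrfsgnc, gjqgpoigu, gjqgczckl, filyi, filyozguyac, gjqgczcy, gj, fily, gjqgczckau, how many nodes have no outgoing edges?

9

A leaf is a node with no children — equivalently, the end of a word that is not a proper prefix of any other stored word.
Those words: "filyi", "filyozguyacrr", "fonwoc", "gjqgczckau", "gjqgczckl", "gjqgczcy", "gjqgczt", "gjqgpoigu", "gjqyxrfsgnc"
Leaf count: 9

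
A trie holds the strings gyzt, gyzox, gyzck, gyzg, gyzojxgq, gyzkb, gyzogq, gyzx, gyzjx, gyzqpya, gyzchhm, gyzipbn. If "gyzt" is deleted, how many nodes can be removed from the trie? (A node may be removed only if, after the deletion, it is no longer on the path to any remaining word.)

1

Walk "gyzt" from the leaf back toward the root, removing each node that no remaining word uses.
The suffix "t" (1 node) is used only by "gyzt"; the node for "gyz" still has the child "o", so pruning stops there.
Nodes removed: 1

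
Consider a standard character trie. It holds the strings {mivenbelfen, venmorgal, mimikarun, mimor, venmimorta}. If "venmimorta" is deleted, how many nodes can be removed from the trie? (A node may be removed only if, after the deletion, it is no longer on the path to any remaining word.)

After clearing the end-marker at "venmimorta", prune upward until reaching a node still needed by another word.
The suffix "imorta" (6 nodes) is used only by "venmimorta"; the node for "venm" still has the child "o", so pruning stops there.
Nodes removed: 6

6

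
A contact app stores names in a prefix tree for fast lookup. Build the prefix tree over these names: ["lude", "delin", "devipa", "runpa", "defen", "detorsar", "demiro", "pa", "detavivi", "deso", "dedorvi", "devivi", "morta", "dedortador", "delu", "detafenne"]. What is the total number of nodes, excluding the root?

63

Trace insertions, counting only characters that open a new branch:
  "lude" → 4 new (l, u, d, e)
  "delin" → 5 new (d, e, l, i, n)
  "devipa" → prefix "de" already present; 4 new (v, i, p, a)
  "runpa" → 5 new (r, u, n, p, a)
  "defen" → prefix "de" already present; 3 new (f, e, n)
  "detorsar" → prefix "de" already present; 6 new (t, o, r, s, a, r)
  "demiro" → prefix "de" already present; 4 new (m, i, r, o)
  "pa" → 2 new (p, a)
  "detavivi" → prefix "det" already present; 5 new (a, v, i, v, i)
  "deso" → prefix "de" already present; 2 new (s, o)
  "dedorvi" → prefix "de" already present; 5 new (d, o, r, v, i)
  "devivi" → prefix "devi" already present; 2 new (v, i)
  "morta" → 5 new (m, o, r, t, a)
  "dedortador" → prefix "dedor" already present; 5 new (t, a, d, o, r)
  "delu" → prefix "del" already present; 1 new (u)
  "detafenne" → prefix "deta" already present; 5 new (f, e, n, n, e)
Total nodes = 4 + 5 + 4 + 5 + 3 + 6 + 4 + 2 + 5 + 2 + 5 + 2 + 5 + 5 + 1 + 5 = 63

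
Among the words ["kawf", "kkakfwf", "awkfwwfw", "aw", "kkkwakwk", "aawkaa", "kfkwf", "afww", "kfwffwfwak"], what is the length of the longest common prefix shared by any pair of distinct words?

Look for the deepest trie node that still has at least two words in its subtree.
e.g. "aw" and "awkfwwfw" share the prefix "aw" of length 2; no pair shares a longer one.
Longest shared-prefix length: 2

2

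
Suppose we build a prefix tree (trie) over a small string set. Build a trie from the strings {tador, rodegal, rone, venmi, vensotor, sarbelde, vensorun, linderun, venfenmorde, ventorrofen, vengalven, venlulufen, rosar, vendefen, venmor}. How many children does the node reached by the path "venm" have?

Walk "venm" from the root, arriving at one node.
Characters that immediately follow "venm" among the stored strings: {i, o}.
That node has 2 child edges.

2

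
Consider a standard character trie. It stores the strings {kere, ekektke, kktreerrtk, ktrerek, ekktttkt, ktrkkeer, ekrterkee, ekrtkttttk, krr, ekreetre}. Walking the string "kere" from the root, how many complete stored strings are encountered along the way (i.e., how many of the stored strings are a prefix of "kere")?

Check each prefix of "kere" against the stored set — each match is an end-marker on the path.
Prefixes of the query that are stored words: "kere"
Count: 1

1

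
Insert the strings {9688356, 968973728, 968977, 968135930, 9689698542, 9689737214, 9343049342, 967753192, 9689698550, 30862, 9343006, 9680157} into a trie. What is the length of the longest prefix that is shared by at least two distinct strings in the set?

8

The deepest shared node is where two words last agree before diverging.
"9689698542" and "9689698550" agree on "96896985" (8 characters) before diverging; nothing deeper is shared.
Longest shared-prefix length: 8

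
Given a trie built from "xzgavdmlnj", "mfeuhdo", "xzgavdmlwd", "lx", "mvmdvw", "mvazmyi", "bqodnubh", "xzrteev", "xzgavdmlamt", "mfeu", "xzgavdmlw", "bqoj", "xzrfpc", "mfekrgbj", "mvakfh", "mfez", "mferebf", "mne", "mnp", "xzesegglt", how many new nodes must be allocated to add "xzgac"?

1

"xzga" is already a path in the trie; the remaining "c" must be added.
New nodes needed: |"xzgac"| − 4 = 5 − 4 = 1.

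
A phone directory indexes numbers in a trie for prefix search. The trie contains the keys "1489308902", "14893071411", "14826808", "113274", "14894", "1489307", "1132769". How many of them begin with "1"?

7

Walk to "1"; the words in its subtree are exactly those with that prefix.
Matches: "113274", "1132769", "14826808", "1489307", "14893071411", "1489308902", "14894"
Count: 7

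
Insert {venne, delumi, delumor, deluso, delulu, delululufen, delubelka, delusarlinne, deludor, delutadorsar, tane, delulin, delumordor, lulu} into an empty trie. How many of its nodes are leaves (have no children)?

12

A leaf is a node with no children — equivalently, the end of a word that is not a proper prefix of any other stored word.
Those words: "delubelka", "deludor", "delulin", "delululufen", "delumi", "delumordor", "delusarlinne", "deluso", "delutadorsar", "lulu", "tane", "venne"
Leaf count: 12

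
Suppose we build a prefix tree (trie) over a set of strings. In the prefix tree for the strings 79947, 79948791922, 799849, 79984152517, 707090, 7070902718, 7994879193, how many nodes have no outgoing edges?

6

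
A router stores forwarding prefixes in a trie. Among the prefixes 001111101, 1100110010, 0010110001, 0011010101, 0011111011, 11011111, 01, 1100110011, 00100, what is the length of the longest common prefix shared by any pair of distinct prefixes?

The deepest shared node is where two words last agree before diverging.
e.g. "001111101" and "0011111011" share the prefix "001111101" of length 9; no pair shares a longer one.
Longest shared-prefix length: 9

9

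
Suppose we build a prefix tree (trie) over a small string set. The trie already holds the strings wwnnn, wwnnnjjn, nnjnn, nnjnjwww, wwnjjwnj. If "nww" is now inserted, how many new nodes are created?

2

The longest prefix of "nww" already in the trie is "n" (length 1).
So 3 − 1 = 2 new nodes.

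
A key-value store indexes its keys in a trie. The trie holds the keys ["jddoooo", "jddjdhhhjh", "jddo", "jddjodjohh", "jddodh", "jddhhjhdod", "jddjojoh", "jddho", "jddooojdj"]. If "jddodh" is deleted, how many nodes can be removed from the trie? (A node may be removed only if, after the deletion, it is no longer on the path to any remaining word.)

2

After clearing the end-marker at "jddodh", prune upward until reaching a node still needed by another word.
The suffix "dh" (2 nodes) is used only by "jddodh"; the node for "jddo" still has the child "o", so pruning stops there.
Nodes removed: 2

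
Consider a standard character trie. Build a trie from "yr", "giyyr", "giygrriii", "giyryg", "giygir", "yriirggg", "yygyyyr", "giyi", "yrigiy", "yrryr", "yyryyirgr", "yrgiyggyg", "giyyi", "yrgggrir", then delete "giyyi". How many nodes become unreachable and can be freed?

1

After clearing the end-marker at "giyyi", prune upward until reaching a node still needed by another word.
The suffix "i" (1 node) is used only by "giyyi"; the node for "giyy" still has the child "r", so pruning stops there.
Nodes removed: 1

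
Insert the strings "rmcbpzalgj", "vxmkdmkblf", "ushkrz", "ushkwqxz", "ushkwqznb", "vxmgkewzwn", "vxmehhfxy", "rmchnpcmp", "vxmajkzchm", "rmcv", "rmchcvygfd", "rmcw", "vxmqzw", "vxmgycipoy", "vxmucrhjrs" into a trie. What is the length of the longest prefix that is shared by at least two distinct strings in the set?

6

Equivalently: take the maximum, over all pairs, of their longest common prefix length.
"ushkwqxz" and "ushkwqznb" agree on "ushkwq" (6 characters) before diverging; nothing deeper is shared.
Longest shared-prefix length: 6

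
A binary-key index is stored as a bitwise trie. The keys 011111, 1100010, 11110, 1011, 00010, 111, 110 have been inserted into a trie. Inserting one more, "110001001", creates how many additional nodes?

2

"1100010" is already a path in the trie; the remaining "01" must be added.
So 9 − 7 = 2 new nodes.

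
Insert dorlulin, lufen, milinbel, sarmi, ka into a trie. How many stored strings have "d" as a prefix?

1

Walk to "d"; the words in its subtree are exactly those with that prefix.
Words under "d": dorlulin
Count: 1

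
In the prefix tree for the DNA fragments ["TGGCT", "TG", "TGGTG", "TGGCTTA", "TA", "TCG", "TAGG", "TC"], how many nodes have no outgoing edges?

4

Leaves are exactly the stored words that no other stored word extends.
Those words: "TAGG", "TCG", "TGGCTTA", "TGGTG"
Leaf count: 4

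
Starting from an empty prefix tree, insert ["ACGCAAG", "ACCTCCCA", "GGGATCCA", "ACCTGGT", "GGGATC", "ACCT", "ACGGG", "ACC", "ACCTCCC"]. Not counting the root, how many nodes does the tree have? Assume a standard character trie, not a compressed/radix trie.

26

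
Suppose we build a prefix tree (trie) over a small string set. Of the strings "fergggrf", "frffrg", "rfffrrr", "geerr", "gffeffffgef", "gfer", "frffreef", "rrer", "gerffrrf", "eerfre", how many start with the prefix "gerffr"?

Walk to "gerffr"; the words in its subtree are exactly those with that prefix.
Words under "gerffr": gerffrrf
Count: 1

1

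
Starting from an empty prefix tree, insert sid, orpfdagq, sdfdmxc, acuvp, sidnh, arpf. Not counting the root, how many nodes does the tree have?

27

Count nodes per top-level branch (shared prefixes stored once):
  'a'-branch (acuvp, arpf): 8 nodes
  'o'-branch (orpfdagq): 8 nodes
  's'-branch (sdfdmxc, sid, sidnh): 11 nodes
Sum: 27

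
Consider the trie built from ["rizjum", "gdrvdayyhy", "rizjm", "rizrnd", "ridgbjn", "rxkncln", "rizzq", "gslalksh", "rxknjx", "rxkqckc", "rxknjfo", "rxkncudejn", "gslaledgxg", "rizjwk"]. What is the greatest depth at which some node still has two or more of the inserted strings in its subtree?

5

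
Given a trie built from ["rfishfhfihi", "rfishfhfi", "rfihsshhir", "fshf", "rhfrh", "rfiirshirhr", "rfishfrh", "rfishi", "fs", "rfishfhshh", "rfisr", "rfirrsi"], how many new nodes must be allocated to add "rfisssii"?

4

"rfis" is already a path in the trie; the remaining "ssii" must be added.
So 8 − 4 = 4 new nodes.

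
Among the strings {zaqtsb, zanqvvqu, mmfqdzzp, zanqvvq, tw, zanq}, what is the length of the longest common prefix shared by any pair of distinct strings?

Look for the deepest trie node that still has at least two words in its subtree.
"zanqvvq" and "zanqvvqu" agree on "zanqvvq" (7 characters) before diverging; nothing deeper is shared.
Longest shared-prefix length: 7

7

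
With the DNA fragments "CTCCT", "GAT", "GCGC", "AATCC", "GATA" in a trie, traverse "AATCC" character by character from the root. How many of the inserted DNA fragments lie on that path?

Traverse "AATCC" character by character; count nodes along the way that are marked as word ends.
Prefixes of the query that are stored words: "AATCC"
Count: 1

1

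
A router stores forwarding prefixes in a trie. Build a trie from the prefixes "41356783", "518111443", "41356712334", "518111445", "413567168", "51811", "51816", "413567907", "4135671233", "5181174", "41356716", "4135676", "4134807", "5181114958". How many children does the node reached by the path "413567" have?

4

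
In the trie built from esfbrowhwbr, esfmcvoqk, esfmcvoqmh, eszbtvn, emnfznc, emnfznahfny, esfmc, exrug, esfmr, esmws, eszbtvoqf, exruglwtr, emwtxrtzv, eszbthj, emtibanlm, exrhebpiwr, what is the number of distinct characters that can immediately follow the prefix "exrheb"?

1

Follow the path "exrheb" to its node, then look at its outgoing edges.
Distinct next characters after "exrheb": p.
That node has 1 child edge.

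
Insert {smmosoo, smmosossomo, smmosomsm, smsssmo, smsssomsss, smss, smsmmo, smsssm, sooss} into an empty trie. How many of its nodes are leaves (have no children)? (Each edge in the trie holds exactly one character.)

A leaf is a node with no children — equivalently, the end of a word that is not a proper prefix of any other stored word.
Those words: "smmosomsm", "smmosoo", "smmosossomo", "smsmmo", "smsssmo", "smsssomsss", "sooss"
Leaf count: 7

7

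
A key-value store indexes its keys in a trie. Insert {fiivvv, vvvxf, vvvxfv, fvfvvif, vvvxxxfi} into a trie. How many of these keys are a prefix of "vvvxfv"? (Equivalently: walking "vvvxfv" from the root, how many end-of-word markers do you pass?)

Check each prefix of "vvvxfv" against the stored set — each match is an end-marker on the path.
Prefixes of the query that are stored words: "vvvxf", "vvvxfv"
Count: 2

2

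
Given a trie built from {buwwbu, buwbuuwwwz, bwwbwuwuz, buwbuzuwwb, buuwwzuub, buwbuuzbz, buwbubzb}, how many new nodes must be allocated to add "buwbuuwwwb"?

1

Walking "buwbuuwwwb" from the root, the first 9 characters ("buwbuuwww") follow existing edges; "b" is the first miss.
Each of the 1 remaining characters creates one node.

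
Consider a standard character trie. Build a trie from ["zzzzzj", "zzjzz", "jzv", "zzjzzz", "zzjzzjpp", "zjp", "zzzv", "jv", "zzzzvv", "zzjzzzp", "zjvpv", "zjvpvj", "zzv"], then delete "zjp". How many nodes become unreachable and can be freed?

A node on "zjp"'s path can go only if nothing else ends at it or branches off below it.
The suffix "p" (1 node) is used only by "zjp"; the node for "zj" still has the child "v", so pruning stops there.
Nodes removed: 1

1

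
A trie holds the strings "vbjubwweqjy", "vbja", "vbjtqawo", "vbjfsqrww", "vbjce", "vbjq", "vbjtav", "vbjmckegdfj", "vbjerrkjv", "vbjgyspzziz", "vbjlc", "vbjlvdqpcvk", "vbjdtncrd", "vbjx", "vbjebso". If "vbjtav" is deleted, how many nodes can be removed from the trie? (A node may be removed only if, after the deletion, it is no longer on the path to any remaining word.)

2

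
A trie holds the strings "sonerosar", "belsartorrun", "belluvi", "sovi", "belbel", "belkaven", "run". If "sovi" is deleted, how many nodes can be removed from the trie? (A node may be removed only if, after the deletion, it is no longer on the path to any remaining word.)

Walk "sovi" from the leaf back toward the root, removing each node that no remaining word uses.
The suffix "vi" (2 nodes) is used only by "sovi"; the node for "so" still has the child "n", so pruning stops there.
Nodes removed: 2

2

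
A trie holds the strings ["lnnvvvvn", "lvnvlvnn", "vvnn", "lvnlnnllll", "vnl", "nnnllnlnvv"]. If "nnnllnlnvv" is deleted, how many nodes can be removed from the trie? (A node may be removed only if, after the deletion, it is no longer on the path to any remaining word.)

After clearing the end-marker at "nnnllnlnvv", prune upward until reaching a node still needed by another word.
No other word shares any prefix with "nnnllnlnvv", so all 10 of its nodes go.
Nodes removed: 10

10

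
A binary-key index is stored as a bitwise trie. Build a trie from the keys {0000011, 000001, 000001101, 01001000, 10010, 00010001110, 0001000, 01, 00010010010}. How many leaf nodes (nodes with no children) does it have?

5

A leaf is a node with no children — equivalently, the end of a word that is not a proper prefix of any other stored word.
Those words: "000001101", "00010001110", "00010010010", "01001000", "10010"
Leaf count: 5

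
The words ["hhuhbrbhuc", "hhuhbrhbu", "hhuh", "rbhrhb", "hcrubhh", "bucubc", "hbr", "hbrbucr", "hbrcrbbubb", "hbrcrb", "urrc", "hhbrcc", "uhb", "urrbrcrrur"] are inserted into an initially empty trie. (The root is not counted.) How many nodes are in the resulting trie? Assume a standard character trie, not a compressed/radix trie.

61

Count nodes per top-level branch (shared prefixes stored once):
  'b'-branch (bucubc): 6 nodes
  'h'-branch (hbr, hbrbucr, hbrcrb, hbrcrbbubb, hcrubhh, hhbrcc, hhuh, hhuhbrbhuc, hhuhbrhbu): 36 nodes
  'r'-branch (rbhrhb): 6 nodes
  'u'-branch (uhb, urrbrcrrur, urrc): 13 nodes
Sum: 61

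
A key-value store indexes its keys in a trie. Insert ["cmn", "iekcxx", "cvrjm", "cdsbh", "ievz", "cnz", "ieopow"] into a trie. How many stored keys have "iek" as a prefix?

Traverse to the node for "iek", then collect every word in that subtree.
Matches: "iekcxx"
Count: 1

1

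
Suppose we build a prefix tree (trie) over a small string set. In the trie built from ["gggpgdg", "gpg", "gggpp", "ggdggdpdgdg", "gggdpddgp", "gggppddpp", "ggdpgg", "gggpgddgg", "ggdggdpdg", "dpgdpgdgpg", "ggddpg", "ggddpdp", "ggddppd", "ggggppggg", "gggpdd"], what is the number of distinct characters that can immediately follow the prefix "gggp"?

3

Walk "gggp" from the root, arriving at one node.
Characters that immediately follow "gggp" among the stored strings: {d, g, p}.
That node has 3 child edges.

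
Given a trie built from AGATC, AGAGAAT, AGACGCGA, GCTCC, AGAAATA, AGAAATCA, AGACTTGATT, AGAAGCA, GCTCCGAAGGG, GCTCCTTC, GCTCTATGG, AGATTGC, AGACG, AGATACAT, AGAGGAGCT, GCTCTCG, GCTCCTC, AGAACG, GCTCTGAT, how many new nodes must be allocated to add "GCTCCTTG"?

The longest prefix of "GCTCCTTG" already in the trie is "GCTCCTT" (length 7).
Each of the 1 remaining characters creates one node.

1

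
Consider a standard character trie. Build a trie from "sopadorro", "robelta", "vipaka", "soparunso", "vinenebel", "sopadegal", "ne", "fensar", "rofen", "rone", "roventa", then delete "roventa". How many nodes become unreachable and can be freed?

5

A node on "roventa"'s path can go only if nothing else ends at it or branches off below it.
The suffix "venta" (5 nodes) is used only by "roventa"; the node for "ro" still has the child "b", so pruning stops there.
Nodes removed: 5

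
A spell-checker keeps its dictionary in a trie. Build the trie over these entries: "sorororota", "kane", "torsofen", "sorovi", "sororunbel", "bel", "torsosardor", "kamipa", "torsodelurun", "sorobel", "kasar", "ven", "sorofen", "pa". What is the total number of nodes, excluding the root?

Trace insertions, counting only characters that open a new branch:
  "sorororota" → 10 new (s, o, r, o, r, o, r, o, t, a)
  "kane" → 4 new (k, a, n, e)
  "torsofen" → 8 new (t, o, r, s, o, f, e, n)
  "sorovi" → prefix "soro" already present; 2 new (v, i)
  "sororunbel" → prefix "soror" already present; 5 new (u, n, b, e, l)
  "bel" → 3 new (b, e, l)
  "torsosardor" → prefix "torso" already present; 6 new (s, a, r, d, o, r)
  "kamipa" → prefix "ka" already present; 4 new (m, i, p, a)
  "torsodelurun" → prefix "torso" already present; 7 new (d, e, l, u, r, u, n)
  "sorobel" → prefix "soro" already present; 3 new (b, e, l)
  "kasar" → prefix "ka" already present; 3 new (s, a, r)
  "ven" → 3 new (v, e, n)
  "sorofen" → prefix "soro" already present; 3 new (f, e, n)
  "pa" → 2 new (p, a)
Total nodes = 10 + 4 + 8 + 2 + 5 + 3 + 6 + 4 + 7 + 3 + 3 + 3 + 3 + 2 = 63

63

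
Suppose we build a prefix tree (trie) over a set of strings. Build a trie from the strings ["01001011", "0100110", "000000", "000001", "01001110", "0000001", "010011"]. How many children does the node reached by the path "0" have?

2

Follow the path "0" to its node, then look at its outgoing edges.
Distinct next characters after "0": 0, 1.
That node has 2 child edges.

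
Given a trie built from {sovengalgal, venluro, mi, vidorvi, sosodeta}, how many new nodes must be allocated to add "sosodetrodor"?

"sosodet" is already a path in the trie; the remaining "rodor" must be added.
Each of the 5 remaining characters creates one node.

5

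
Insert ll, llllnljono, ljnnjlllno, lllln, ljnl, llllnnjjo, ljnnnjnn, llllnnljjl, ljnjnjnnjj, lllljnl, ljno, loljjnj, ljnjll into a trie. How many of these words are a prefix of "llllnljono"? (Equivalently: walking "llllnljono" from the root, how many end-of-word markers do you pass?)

3

Traverse "llllnljono" character by character; count nodes along the way that are marked as word ends.
Prefixes of the query that are stored words: "ll", "lllln", "llllnljono"
Count: 3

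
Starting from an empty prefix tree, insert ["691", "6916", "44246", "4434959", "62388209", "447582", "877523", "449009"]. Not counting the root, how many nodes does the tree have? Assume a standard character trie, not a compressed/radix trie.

35

For each word, the new-node count is its length minus the longest prefix already in the trie:
  "691" → 3 new (6, 9, 1)
  "6916" → prefix "691" already present; 1 new (6)
  "44246" → 5 new (4, 4, 2, 4, 6)
  "4434959" → prefix "44" already present; 5 new (3, 4, 9, 5, 9)
  "62388209" → prefix "6" already present; 7 new (2, 3, 8, 8, 2, 0, 9)
  "447582" → prefix "44" already present; 4 new (7, 5, 8, 2)
  "877523" → 6 new (8, 7, 7, 5, 2, 3)
  "449009" → prefix "44" already present; 4 new (9, 0, 0, 9)
Total nodes = 3 + 1 + 5 + 5 + 7 + 4 + 6 + 4 = 35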